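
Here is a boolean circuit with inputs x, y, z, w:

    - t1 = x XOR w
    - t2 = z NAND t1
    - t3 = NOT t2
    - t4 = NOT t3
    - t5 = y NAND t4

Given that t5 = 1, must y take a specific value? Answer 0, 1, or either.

Both values of y occur among assignments with t5 = 1:
  y=0: x=0, y=0, z=0, w=0
  y=1: x=0, y=1, z=1, w=1

either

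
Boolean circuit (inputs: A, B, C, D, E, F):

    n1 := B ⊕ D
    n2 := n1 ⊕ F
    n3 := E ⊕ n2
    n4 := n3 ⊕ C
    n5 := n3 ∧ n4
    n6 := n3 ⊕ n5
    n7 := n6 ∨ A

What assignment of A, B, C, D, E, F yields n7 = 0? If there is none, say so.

A=0, B=1, C=0, D=0, E=0, F=1

n7 = n6 ∨ A must be 0, so both n6 = 0 and A = 0.
n6 = n3 ⊕ n5 must be 0, so n3 and n5 are equal.
Check with A=0, B=1, C=0, D=0, E=0, F=1:
n1 = B ⊕ D = 1 ⊕ 0 = 1
n2 = n1 ⊕ F = 1 ⊕ 1 = 0
n3 = E ⊕ n2 = 0 ⊕ 0 = 0
n4 = n3 ⊕ C = 0 ⊕ 0 = 0
n5 = n3 ∧ n4 = 0 ∧ 0 = 0
n6 = n3 ⊕ n5 = 0 ⊕ 0 = 0
n7 = n6 ∨ A = 0 ∨ 0 = 0
So n7 = 0 as required.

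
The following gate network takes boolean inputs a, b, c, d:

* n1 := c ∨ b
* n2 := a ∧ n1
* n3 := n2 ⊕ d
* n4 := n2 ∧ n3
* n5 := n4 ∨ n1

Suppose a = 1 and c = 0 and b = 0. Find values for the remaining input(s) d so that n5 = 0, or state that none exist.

n5 = n4 ∨ n1 must be 0, so both n4 = 0 and n1 = 0.
Check with a = 1 and c = 0 and b = 0 and d=1:
n1 = c ∨ b = 0 ∨ 0 = 0
n2 = a ∧ n1 = 1 ∧ 0 = 0
n3 = n2 ⊕ d = 0 ⊕ 1 = 1
n4 = n2 ∧ n3 = 0 ∧ 1 = 0
n5 = n4 ∨ n1 = 0 ∨ 0 = 0
So n5 = 0.

d=1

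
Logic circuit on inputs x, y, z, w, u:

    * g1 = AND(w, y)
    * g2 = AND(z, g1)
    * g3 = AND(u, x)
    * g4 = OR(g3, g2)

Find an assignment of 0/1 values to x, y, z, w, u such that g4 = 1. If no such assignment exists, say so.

g4 = OR(g3, g2) must be 1, so at least one of g3, g2 is 1.
Check with x=1, y=1, z=0, w=0, u=1:
g1 = AND(w, y) = AND(0, 1) = 0
g2 = AND(z, g1) = AND(0, 0) = 0
g3 = AND(u, x) = AND(1, 1) = 1
g4 = OR(g3, g2) = OR(1, 0) = 1
So g4 = 1 as required.

x=1, y=1, z=0, w=0, u=1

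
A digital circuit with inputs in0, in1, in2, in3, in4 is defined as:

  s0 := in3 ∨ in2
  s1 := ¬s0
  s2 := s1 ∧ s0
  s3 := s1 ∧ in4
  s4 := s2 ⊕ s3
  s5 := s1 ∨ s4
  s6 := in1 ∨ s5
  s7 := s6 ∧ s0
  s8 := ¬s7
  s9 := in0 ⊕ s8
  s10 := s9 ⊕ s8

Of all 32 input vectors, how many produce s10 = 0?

16

s10 = s9 ⊕ s8 must be 0, so s9 and s8 are equal.
Enumerating the 32 input combinations, 16 give s10 = 0 and 16 give s10 = 1.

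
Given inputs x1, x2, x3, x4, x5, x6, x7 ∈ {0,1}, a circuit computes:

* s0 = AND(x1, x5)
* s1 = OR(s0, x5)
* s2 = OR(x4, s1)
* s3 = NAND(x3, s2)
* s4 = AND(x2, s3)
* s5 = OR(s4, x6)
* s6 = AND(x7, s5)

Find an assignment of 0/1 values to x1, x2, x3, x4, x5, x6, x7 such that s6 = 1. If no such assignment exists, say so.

x1=0, x2=1, x3=0, x4=1, x5=0, x6=0, x7=1

Check with x1=0, x2=1, x3=0, x4=1, x5=0, x6=0, x7=1:
s0 = AND(x1, x5) = AND(0, 0) = 0
s1 = OR(s0, x5) = OR(0, 0) = 0
s2 = OR(x4, s1) = OR(1, 0) = 1
s3 = NAND(x3, s2) = NAND(0, 1) = 1
s4 = AND(x2, s3) = AND(1, 1) = 1
s5 = OR(s4, x6) = OR(1, 0) = 1
s6 = AND(x7, s5) = AND(1, 1) = 1
So s6 = 1 as required.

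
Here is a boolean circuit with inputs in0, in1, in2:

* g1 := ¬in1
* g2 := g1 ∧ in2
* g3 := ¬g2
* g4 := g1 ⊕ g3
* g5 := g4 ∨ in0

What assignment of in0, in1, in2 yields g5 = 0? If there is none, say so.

g5 = g4 ∨ in0 must be 0, so both g4 = 0 and in0 = 0.
Check with in0=0, in1=0, in2=0:
g1 = ¬in1 = ¬0 = 1
g2 = g1 ∧ in2 = 1 ∧ 0 = 0
g3 = ¬g2 = ¬0 = 1
g4 = g1 ⊕ g3 = 1 ⊕ 1 = 0
g5 = g4 ∨ in0 = 0 ∨ 0 = 0
So g5 = 0 as required.

in0=0, in1=0, in2=0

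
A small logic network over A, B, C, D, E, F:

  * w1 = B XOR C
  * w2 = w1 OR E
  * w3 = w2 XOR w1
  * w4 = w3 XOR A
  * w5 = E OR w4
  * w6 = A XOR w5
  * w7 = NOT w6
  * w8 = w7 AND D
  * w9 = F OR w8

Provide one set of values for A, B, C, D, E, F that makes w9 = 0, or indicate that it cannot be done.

w9 = F OR w8 must be 0, so both F = 0 and w8 = 0.
w8 = w7 AND D must be 0, so at least one of w7, D is 0.
Check with A=0, B=0, C=0, D=1, E=1, F=0:
w1 = B XOR C = 0 XOR 0 = 0
w2 = w1 OR E = 0 OR 1 = 1
w3 = w2 XOR w1 = 1 XOR 0 = 1
w4 = w3 XOR A = 1 XOR 0 = 1
w5 = E OR w4 = 1 OR 1 = 1
w6 = A XOR w5 = 0 XOR 1 = 1
w7 = NOT w6 = NOT 1 = 0
w8 = w7 AND D = 0 AND 1 = 0
w9 = F OR w8 = 0 OR 0 = 0
So w9 = 0 as required.

A=0, B=0, C=0, D=1, E=1, F=0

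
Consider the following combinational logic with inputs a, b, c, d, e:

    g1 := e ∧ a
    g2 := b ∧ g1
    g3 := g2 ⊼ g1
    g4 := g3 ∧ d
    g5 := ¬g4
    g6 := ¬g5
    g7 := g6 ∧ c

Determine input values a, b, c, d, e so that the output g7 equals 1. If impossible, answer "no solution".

g7 = g6 ∧ c must be 1, so both g6 = 1 and c = 1.
g6 = ¬g5 must be 1, so g5 = 0.
g5 = ¬g4 must be 0, so g4 = 1.
Check with a=0, b=0, c=1, d=1, e=0:
g1 = e ∧ a = 0 ∧ 0 = 0
g2 = b ∧ g1 = 0 ∧ 0 = 0
g3 = g2 ⊼ g1 = 0 ⊼ 0 = 1
g4 = g3 ∧ d = 1 ∧ 1 = 1
g5 = ¬g4 = ¬1 = 0
g6 = ¬g5 = ¬0 = 1
g7 = g6 ∧ c = 1 ∧ 1 = 1
So g7 = 1 as required.

a=0, b=0, c=1, d=1, e=0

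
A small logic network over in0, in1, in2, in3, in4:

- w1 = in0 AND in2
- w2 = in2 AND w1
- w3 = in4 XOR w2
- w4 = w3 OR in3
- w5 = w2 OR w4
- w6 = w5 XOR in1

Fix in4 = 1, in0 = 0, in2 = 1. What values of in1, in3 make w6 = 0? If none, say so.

in1=1 in3=0

Check with in4 = 1, in0 = 0, in2 = 1 and in1=1, in3=0:
w1 = in0 AND in2 = 0 AND 1 = 0
w2 = in2 AND w1 = 1 AND 0 = 0
w3 = in4 XOR w2 = 1 XOR 0 = 1
w4 = w3 OR in3 = 1 OR 0 = 1
w5 = w2 OR w4 = 0 OR 1 = 1
w6 = w5 XOR in1 = 1 XOR 1 = 0
So w6 = 0.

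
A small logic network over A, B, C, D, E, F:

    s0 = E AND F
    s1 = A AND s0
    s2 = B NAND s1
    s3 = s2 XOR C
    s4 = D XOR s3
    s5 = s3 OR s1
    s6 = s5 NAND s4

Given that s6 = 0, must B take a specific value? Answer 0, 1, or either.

either

Both values of B occur among assignments with s6 = 0:
  B=0: A=0, B=0, C=0, D=0, E=0, F=0
  B=1: A=0, B=1, C=0, D=0, E=0, F=0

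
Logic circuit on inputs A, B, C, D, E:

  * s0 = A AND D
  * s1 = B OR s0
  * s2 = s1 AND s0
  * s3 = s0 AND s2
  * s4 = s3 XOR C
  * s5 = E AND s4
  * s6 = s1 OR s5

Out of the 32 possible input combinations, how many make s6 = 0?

9

s6 = s1 OR s5 must be 0, so both s1 = 0 and s5 = 0.
s1 = B OR s0 must be 0, so both B = 0 and s0 = 0.
s5 = E AND s4 must be 0, so at least one of E, s4 is 0.
Enumerating the 32 input combinations, 9 give s6 = 0 and 23 give s6 = 1.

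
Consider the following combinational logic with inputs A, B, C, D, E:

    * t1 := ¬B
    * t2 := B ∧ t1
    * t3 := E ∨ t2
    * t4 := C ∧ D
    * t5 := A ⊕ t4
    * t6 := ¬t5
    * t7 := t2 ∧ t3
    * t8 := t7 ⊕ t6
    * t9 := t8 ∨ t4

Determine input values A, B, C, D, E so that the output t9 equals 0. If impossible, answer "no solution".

t9 = t8 ∨ t4 must be 0, so both t8 = 0 and t4 = 0.
t8 = t7 ⊕ t6 must be 0, so t7 and t6 are equal.
Check with A=1, B=1, C=1, D=0, E=1:
t1 = ¬B = ¬1 = 0
t2 = B ∧ t1 = 1 ∧ 0 = 0
t3 = E ∨ t2 = 1 ∨ 0 = 1
t4 = C ∧ D = 1 ∧ 0 = 0
t5 = A ⊕ t4 = 1 ⊕ 0 = 1
t6 = ¬t5 = ¬1 = 0
t7 = t2 ∧ t3 = 0 ∧ 1 = 0
t8 = t7 ⊕ t6 = 0 ⊕ 0 = 0
t9 = t8 ∨ t4 = 0 ∨ 0 = 0
So t9 = 0 as required.

A=1, B=1, C=1, D=0, E=1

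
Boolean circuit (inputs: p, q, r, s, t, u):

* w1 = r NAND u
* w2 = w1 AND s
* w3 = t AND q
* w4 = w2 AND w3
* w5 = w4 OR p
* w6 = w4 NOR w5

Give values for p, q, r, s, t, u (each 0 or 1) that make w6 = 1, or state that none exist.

p=0 q=0 r=0 s=1 t=1 u=0

Check with p=0 q=0 r=0 s=1 t=1 u=0:
w1 = r NAND u = 0 NAND 0 = 1
w2 = w1 AND s = 1 AND 1 = 1
w3 = t AND q = 1 AND 0 = 0
w4 = w2 AND w3 = 1 AND 0 = 0
w5 = w4 OR p = 0 OR 0 = 0
w6 = w4 NOR w5 = 0 NOR 0 = 1
So w6 = 1 as required.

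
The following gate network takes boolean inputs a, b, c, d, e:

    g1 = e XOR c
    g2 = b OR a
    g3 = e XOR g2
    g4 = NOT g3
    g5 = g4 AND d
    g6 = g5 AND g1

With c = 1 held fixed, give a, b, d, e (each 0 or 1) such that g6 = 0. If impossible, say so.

a=1, b=1, d=0, e=0

Check with c = 1 and a=1, b=1, d=0, e=0:
g1 = e XOR c = 0 XOR 1 = 1
g2 = b OR a = 1 OR 1 = 1
g3 = e XOR g2 = 0 XOR 1 = 1
g4 = NOT g3 = NOT 1 = 0
g5 = g4 AND d = 0 AND 0 = 0
g6 = g5 AND g1 = 0 AND 1 = 0
So g6 = 0.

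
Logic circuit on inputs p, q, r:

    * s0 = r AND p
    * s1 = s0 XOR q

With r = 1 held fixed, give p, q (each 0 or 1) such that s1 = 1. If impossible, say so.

s1 = s0 XOR q must be 1, so s0 and q differ.
Check with r = 1 and p=1, q=0:
s0 = r AND p = 1 AND 1 = 1
s1 = s0 XOR q = 1 XOR 0 = 1
So s1 = 1.

p=1, q=0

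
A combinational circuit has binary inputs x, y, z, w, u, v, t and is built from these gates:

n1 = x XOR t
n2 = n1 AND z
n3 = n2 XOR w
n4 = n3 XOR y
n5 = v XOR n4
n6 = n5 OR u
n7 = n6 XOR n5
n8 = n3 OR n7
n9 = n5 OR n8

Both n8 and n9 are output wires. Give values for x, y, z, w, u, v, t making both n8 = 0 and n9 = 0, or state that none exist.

Check with x=1, y=0, z=0, w=0, u=0, v=0, t=1:
n1 = x XOR t = 1 XOR 1 = 0
n2 = n1 AND z = 0 AND 0 = 0
n3 = n2 XOR w = 0 XOR 0 = 0
n4 = n3 XOR y = 0 XOR 0 = 0
n5 = v XOR n4 = 0 XOR 0 = 0
n6 = n5 OR u = 0 OR 0 = 0
n7 = n6 XOR n5 = 0 XOR 0 = 0
n8 = n3 OR n7 = 0 OR 0 = 0
n9 = n5 OR n8 = 0 OR 0 = 0
So n8 = 0 and n9 = 0.

x=1, y=0, z=0, w=0, u=0, v=0, t=1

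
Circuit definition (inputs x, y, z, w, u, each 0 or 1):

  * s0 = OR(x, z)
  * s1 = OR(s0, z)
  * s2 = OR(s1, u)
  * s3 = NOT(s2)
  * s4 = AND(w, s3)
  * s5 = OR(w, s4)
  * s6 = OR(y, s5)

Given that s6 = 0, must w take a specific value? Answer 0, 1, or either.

s6 = OR(y, s5) must be 0, so both y = 0 and s5 = 0.
s5 = OR(w, s4) must be 0, so both w = 0 and s4 = 0.
Every assignment with s6 = 0 has w = 0; there are 8 such assignment(s).

0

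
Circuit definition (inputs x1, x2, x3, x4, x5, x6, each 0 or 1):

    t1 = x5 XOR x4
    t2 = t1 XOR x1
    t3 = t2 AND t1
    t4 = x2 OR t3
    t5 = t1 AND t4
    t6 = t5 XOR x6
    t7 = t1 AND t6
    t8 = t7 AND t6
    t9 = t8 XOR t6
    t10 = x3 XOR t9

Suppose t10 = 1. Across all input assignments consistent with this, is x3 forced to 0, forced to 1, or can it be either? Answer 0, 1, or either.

either

Both values of x3 occur among assignments with t10 = 1:
  x3=0: x1=0, x2=0, x3=0, x4=0, x5=0, x6=1
  x3=1: x1=0, x2=0, x3=1, x4=0, x5=0, x6=0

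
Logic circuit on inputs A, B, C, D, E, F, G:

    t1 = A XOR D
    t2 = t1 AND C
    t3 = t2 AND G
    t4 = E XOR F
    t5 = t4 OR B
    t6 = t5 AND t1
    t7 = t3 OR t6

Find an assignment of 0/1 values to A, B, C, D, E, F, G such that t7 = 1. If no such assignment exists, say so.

A=1, B=0, C=0, D=0, E=1, F=0, G=0

Check with A=1, B=0, C=0, D=0, E=1, F=0, G=0:
t1 = A XOR D = 1 XOR 0 = 1
t2 = t1 AND C = 1 AND 0 = 0
t3 = t2 AND G = 0 AND 0 = 0
t4 = E XOR F = 1 XOR 0 = 1
t5 = t4 OR B = 1 OR 0 = 1
t6 = t5 AND t1 = 1 AND 1 = 1
t7 = t3 OR t6 = 0 OR 1 = 1
So t7 = 1 as required.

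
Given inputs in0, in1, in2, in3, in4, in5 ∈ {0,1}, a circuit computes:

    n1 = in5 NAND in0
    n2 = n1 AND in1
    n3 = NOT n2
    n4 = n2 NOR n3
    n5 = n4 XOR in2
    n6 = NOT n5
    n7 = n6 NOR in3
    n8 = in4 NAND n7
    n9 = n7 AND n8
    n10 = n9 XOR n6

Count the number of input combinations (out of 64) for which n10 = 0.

n10 = n9 XOR n6 must be 0, so n9 and n6 are equal.
Enumerating the 64 input combinations, 24 give n10 = 0 and 40 give n10 = 1.

24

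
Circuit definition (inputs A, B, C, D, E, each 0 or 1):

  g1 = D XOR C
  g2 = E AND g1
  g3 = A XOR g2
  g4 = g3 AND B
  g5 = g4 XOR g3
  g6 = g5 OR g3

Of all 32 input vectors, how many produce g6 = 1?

16

g6 = g5 OR g3 must be 1, so at least one of g5, g3 is 1.
Enumerating the 32 input combinations, 16 give g6 = 1 and 16 give g6 = 0.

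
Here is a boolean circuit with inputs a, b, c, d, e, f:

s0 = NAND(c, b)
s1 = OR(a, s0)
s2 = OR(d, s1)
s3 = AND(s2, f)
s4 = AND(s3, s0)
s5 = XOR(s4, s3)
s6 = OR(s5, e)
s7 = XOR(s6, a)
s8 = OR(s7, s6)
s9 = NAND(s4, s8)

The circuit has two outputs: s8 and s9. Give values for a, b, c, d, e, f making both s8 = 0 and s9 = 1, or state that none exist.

Check with a=0 b=0 c=1 d=0 e=0 f=0:
s0 = NAND(c, b) = NAND(1, 0) = 1
s1 = OR(a, s0) = OR(0, 1) = 1
s2 = OR(d, s1) = OR(0, 1) = 1
s3 = AND(s2, f) = AND(1, 0) = 0
s4 = AND(s3, s0) = AND(0, 1) = 0
s5 = XOR(s4, s3) = XOR(0, 0) = 0
s6 = OR(s5, e) = OR(0, 0) = 0
s7 = XOR(s6, a) = XOR(0, 0) = 0
s8 = OR(s7, s6) = OR(0, 0) = 0
s9 = NAND(s4, s8) = NAND(0, 0) = 1
So s8 = 0 and s9 = 1.

a=0 b=0 c=1 d=0 e=0 f=0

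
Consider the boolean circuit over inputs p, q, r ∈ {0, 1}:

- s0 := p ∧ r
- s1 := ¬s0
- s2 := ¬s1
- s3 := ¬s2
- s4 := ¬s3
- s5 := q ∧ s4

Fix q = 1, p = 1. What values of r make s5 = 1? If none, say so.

r=1

Check with q = 1, p = 1 and r=1:
s0 = p ∧ r = 1 ∧ 1 = 1
s1 = ¬s0 = ¬1 = 0
s2 = ¬s1 = ¬0 = 1
s3 = ¬s2 = ¬1 = 0
s4 = ¬s3 = ¬0 = 1
s5 = q ∧ s4 = 1 ∧ 1 = 1
So s5 = 1.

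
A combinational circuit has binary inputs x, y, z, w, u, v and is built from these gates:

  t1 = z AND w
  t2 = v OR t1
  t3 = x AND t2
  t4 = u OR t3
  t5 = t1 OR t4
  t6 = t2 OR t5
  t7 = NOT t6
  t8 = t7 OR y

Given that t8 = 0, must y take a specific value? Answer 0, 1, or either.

t8 = t7 OR y must be 0, so both t7 = 0 and y = 0.
Every assignment with t8 = 0 has y = 0; there are 26 such assignment(s).

0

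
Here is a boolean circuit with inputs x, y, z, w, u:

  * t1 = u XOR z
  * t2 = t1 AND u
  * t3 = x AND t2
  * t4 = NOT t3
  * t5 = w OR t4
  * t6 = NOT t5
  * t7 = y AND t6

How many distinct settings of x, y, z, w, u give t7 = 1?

t7 = y AND t6 must be 1, so both y = 1 and t6 = 1.
t6 = NOT t5 must be 1, so t5 = 0.
t5 = w OR t4 must be 0, so both w = 0 and t4 = 0.
Satisfying assignments:
  x=1, y=1, z=0, w=0, u=1

1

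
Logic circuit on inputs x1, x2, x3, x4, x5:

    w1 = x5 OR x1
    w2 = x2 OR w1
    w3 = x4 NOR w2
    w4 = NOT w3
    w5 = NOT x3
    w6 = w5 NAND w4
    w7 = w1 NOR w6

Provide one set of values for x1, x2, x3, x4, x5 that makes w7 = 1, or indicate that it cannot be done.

x1=0 x2=0 x3=0 x4=1 x5=0

w7 = w1 NOR w6 must be 1, so both w1 = 0 and w6 = 0.
Check with x1=0 x2=0 x3=0 x4=1 x5=0:
w1 = x5 OR x1 = 0 OR 0 = 0
w2 = x2 OR w1 = 0 OR 0 = 0
w3 = x4 NOR w2 = 1 NOR 0 = 0
w4 = NOT w3 = NOT 0 = 1
w5 = NOT x3 = NOT 0 = 1
w6 = w5 NAND w4 = 1 NAND 1 = 0
w7 = w1 NOR w6 = 0 NOR 0 = 1
So w7 = 1 as required.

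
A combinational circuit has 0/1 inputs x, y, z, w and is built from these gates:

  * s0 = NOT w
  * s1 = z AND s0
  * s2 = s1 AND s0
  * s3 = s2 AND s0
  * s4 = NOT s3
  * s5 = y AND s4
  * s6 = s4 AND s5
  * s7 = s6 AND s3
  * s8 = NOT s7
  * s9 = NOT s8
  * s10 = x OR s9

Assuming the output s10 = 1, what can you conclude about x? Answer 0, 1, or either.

s10 = x OR s9 must be 1, so at least one of x, s9 is 1.
Every assignment with s10 = 1 has x = 1; there are 8 such assignment(s).

1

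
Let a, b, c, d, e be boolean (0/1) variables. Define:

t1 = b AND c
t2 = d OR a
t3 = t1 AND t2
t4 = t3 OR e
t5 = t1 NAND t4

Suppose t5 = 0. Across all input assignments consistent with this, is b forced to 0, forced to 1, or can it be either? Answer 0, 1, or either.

t5 = t1 NAND t4 must be 0, so both t1 = 1 and t4 = 1.
t1 = b AND c must be 1, so both b = 1 and c = 1.
t4 = t3 OR e must be 1, so at least one of t3, e is 1.
Every assignment with t5 = 0 has b = 1; there are 7 such assignment(s).

1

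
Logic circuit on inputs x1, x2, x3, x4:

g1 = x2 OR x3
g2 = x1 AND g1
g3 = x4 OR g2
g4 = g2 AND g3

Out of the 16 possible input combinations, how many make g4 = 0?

10

g4 = g2 AND g3 must be 0, so at least one of g2, g3 is 0.
Enumerating the 16 input combinations, 10 give g4 = 0 and 6 give g4 = 1.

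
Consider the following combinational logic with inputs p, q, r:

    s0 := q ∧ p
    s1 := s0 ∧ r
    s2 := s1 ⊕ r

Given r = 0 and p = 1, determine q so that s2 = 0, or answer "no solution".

s2 = s1 ⊕ r must be 0, so s1 and r are equal.
Check with r = 0 and p = 1 and q=1:
s0 = q ∧ p = 1 ∧ 1 = 1
s1 = s0 ∧ r = 1 ∧ 0 = 0
s2 = s1 ⊕ r = 0 ⊕ 0 = 0
So s2 = 0.

q=1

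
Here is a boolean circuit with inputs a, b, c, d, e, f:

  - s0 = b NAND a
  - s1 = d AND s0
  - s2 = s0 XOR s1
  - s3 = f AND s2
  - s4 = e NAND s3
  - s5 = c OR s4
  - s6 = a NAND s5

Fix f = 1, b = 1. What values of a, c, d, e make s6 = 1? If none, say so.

Check with f = 1, b = 1 and a=0, c=0, d=1, e=0:
s0 = b NAND a = 1 NAND 0 = 1
s1 = d AND s0 = 1 AND 1 = 1
s2 = s0 XOR s1 = 1 XOR 1 = 0
s3 = f AND s2 = 1 AND 0 = 0
s4 = e NAND s3 = 0 NAND 0 = 1
s5 = c OR s4 = 0 OR 1 = 1
s6 = a NAND s5 = 0 NAND 1 = 1
So s6 = 1.

a=0, c=0, d=1, e=0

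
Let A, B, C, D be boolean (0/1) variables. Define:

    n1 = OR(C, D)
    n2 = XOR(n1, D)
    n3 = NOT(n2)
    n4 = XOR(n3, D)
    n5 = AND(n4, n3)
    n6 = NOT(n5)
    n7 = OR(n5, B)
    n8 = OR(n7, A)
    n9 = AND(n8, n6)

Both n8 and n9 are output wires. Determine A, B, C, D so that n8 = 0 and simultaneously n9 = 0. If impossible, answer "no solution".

Check with A=0, B=0, C=0, D=1:
n1 = OR(C, D) = OR(0, 1) = 1
n2 = XOR(n1, D) = XOR(1, 1) = 0
n3 = NOT(n2) = NOT 0 = 1
n4 = XOR(n3, D) = XOR(1, 1) = 0
n5 = AND(n4, n3) = AND(0, 1) = 0
n6 = NOT(n5) = NOT 0 = 1
n7 = OR(n5, B) = OR(0, 0) = 0
n8 = OR(n7, A) = OR(0, 0) = 0
n9 = AND(n8, n6) = AND(0, 1) = 0
So n8 = 0 and n9 = 0.

A=0, B=0, C=0, D=1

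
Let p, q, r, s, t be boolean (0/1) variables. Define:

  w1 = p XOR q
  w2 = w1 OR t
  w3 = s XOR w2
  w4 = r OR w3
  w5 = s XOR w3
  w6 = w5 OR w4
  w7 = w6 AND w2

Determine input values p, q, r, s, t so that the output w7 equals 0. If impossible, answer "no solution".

w7 = w6 AND w2 must be 0, so at least one of w6, w2 is 0.
Check with p=1 q=1 r=0 s=0 t=0:
w1 = p XOR q = 1 XOR 1 = 0
w2 = w1 OR t = 0 OR 0 = 0
w3 = s XOR w2 = 0 XOR 0 = 0
w4 = r OR w3 = 0 OR 0 = 0
w5 = s XOR w3 = 0 XOR 0 = 0
w6 = w5 OR w4 = 0 OR 0 = 0
w7 = w6 AND w2 = 0 AND 0 = 0
So w7 = 0 as required.

p=1 q=1 r=0 s=0 t=0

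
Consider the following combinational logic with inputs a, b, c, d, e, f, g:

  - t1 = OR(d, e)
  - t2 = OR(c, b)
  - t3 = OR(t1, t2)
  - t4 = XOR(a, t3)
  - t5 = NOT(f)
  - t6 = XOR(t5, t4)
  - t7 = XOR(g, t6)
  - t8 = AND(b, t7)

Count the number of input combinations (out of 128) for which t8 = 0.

t8 = AND(b, t7) must be 0, so at least one of b, t7 is 0.
Enumerating the 128 input combinations, 96 give t8 = 0 and 32 give t8 = 1.

96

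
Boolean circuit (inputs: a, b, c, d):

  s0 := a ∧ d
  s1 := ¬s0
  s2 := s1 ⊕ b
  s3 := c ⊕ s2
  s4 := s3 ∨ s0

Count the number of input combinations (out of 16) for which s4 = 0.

s4 = s3 ∨ s0 must be 0, so both s3 = 0 and s0 = 0.
s3 = c ⊕ s2 must be 0, so c and s2 are equal.
s0 = a ∧ d must be 0, so at least one of a, d is 0.
Satisfying assignments:
  a=0, b=0, c=1, d=0
  a=0, b=0, c=1, d=1
  a=0, b=1, c=0, d=0
  a=0, b=1, c=0, d=1
  a=1, b=0, c=1, d=0
  a=1, b=1, c=0, d=0

6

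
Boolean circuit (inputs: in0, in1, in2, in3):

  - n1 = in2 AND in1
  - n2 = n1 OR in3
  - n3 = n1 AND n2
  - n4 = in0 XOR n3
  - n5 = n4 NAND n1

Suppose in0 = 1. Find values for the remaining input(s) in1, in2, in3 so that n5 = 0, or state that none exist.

no solution exists

With in0 = 1 fixed, none of the 8 settings of in1, in2, in3 give n5 = 0.
For example, with in1=1, in2=1, in3=1:
n1 = in2 AND in1 = 1 AND 1 = 1
n2 = n1 OR in3 = 1 OR 1 = 1
n3 = n1 AND n2 = 1 AND 1 = 1
n4 = in0 XOR n3 = 1 XOR 1 = 0
n5 = n4 NAND n1 = 0 NAND 1 = 1
giving n5 = 1 ≠ 0.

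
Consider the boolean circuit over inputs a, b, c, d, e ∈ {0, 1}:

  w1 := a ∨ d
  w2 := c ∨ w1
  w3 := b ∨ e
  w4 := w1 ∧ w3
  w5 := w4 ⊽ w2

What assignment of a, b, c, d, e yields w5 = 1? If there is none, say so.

a=0, b=1, c=0, d=0, e=0

w5 = w4 ⊽ w2 must be 1, so both w4 = 0 and w2 = 0.
Check with a=0, b=1, c=0, d=0, e=0:
w1 = a ∨ d = 0 ∨ 0 = 0
w2 = c ∨ w1 = 0 ∨ 0 = 0
w3 = b ∨ e = 1 ∨ 0 = 1
w4 = w1 ∧ w3 = 0 ∧ 1 = 0
w5 = w4 ⊽ w2 = 0 ⊽ 0 = 1
So w5 = 1 as required.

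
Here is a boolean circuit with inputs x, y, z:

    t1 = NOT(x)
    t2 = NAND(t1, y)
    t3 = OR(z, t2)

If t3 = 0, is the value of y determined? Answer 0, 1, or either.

1

t3 = OR(z, t2) must be 0, so both z = 0 and t2 = 0.
t2 = NAND(t1, y) must be 0, so both t1 = 1 and y = 1.
t1 = NOT(x) must be 1, so x = 0.
Every assignment with t3 = 0 has y = 1; there are 1 such assignment(s).
  x=0, y=1, z=0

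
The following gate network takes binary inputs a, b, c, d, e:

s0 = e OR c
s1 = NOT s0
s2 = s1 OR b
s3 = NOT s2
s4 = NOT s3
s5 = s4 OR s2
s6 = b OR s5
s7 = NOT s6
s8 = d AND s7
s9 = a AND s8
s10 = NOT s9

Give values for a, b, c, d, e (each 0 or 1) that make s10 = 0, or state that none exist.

a=1 b=0 c=1 d=1 e=0

s10 = NOT s9 must be 0, so s9 = 1.
Check with a=1 b=0 c=1 d=1 e=0:
s0 = e OR c = 0 OR 1 = 1
s1 = NOT s0 = NOT 1 = 0
s2 = s1 OR b = 0 OR 0 = 0
s3 = NOT s2 = NOT 0 = 1
s4 = NOT s3 = NOT 1 = 0
s5 = s4 OR s2 = 0 OR 0 = 0
s6 = b OR s5 = 0 OR 0 = 0
s7 = NOT s6 = NOT 0 = 1
s8 = d AND s7 = 1 AND 1 = 1
s9 = a AND s8 = 1 AND 1 = 1
s10 = NOT s9 = NOT 1 = 0
So s10 = 0 as required.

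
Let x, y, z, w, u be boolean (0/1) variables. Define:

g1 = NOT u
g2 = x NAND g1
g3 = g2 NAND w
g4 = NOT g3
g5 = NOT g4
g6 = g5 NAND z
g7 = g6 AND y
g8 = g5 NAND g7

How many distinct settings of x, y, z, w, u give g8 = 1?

g8 = g5 NAND g7 must be 1, so at least one of g5, g7 is 0.
Enumerating the 32 input combinations, 27 give g8 = 1 and 5 give g8 = 0.

27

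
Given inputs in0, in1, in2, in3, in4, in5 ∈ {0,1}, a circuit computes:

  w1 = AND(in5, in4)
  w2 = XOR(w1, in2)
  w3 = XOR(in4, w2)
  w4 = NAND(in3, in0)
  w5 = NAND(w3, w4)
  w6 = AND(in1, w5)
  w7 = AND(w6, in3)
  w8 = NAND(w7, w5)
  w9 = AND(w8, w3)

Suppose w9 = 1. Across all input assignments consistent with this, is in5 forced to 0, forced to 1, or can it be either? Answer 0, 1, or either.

Both values of in5 occur among assignments with w9 = 1:
  in5=0: in0=0, in1=0, in2=0, in3=0, in4=1, in5=0
  in5=1: in0=0, in1=0, in2=1, in3=0, in4=0, in5=1

either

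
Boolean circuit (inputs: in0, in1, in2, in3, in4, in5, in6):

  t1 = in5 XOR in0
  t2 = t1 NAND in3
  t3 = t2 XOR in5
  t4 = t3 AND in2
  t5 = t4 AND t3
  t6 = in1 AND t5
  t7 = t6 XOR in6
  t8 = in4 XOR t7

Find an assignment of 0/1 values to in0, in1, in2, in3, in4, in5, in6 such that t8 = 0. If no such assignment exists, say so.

in0=1 in1=1 in2=0 in3=0 in4=1 in5=0 in6=1

Check with in0=1 in1=1 in2=0 in3=0 in4=1 in5=0 in6=1:
t1 = in5 XOR in0 = 0 XOR 1 = 1
t2 = t1 NAND in3 = 1 NAND 0 = 1
t3 = t2 XOR in5 = 1 XOR 0 = 1
t4 = t3 AND in2 = 1 AND 0 = 0
t5 = t4 AND t3 = 0 AND 1 = 0
t6 = in1 AND t5 = 1 AND 0 = 0
t7 = t6 XOR in6 = 0 XOR 1 = 1
t8 = in4 XOR t7 = 1 XOR 1 = 0
So t8 = 0 as required.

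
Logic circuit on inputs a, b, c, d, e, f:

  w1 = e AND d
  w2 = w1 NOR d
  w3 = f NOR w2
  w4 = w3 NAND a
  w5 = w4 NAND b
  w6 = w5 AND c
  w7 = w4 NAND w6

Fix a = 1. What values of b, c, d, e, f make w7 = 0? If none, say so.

b=0, c=1, d=0, e=0, f=0

w7 = w4 NAND w6 must be 0, so both w4 = 1 and w6 = 1.
w4 = w3 NAND a must be 1, so at least one of w3, a is 0.
Check with a = 1 and b=0, c=1, d=0, e=0, f=0:
w1 = e AND d = 0 AND 0 = 0
w2 = w1 NOR d = 0 NOR 0 = 1
w3 = f NOR w2 = 0 NOR 1 = 0
w4 = w3 NAND a = 0 NAND 1 = 1
w5 = w4 NAND b = 1 NAND 0 = 1
w6 = w5 AND c = 1 AND 1 = 1
w7 = w4 NAND w6 = 1 NAND 1 = 0
So w7 = 0.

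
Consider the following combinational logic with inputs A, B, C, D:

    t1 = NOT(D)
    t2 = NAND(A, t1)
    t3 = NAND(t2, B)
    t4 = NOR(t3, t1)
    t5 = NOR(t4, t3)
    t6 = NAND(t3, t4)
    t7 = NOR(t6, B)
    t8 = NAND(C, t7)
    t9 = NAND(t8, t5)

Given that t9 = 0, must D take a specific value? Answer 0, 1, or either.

t9 = NAND(t8, t5) must be 0, so both t8 = 1 and t5 = 1.
t8 = NAND(C, t7) must be 1, so at least one of C, t7 is 0.
Every assignment with t9 = 0 has D = 0; there are 2 such assignment(s).
  A=0, B=1, C=0, D=0
  A=0, B=1, C=1, D=0

0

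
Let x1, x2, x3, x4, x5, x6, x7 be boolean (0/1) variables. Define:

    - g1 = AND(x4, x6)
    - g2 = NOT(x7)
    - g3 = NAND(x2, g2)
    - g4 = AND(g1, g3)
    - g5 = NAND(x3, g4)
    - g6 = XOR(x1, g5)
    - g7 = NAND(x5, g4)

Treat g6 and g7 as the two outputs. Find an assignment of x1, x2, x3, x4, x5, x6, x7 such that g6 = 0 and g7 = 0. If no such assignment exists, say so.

x1=1 x2=0 x3=0 x4=1 x5=1 x6=1 x7=1

Check with x1=1 x2=0 x3=0 x4=1 x5=1 x6=1 x7=1:
g1 = AND(x4, x6) = AND(1, 1) = 1
g2 = NOT(x7) = NOT 1 = 0
g3 = NAND(x2, g2) = NAND(0, 0) = 1
g4 = AND(g1, g3) = AND(1, 1) = 1
g5 = NAND(x3, g4) = NAND(0, 1) = 1
g6 = XOR(x1, g5) = XOR(1, 1) = 0
g7 = NAND(x5, g4) = NAND(1, 1) = 0
So g6 = 0 and g7 = 0.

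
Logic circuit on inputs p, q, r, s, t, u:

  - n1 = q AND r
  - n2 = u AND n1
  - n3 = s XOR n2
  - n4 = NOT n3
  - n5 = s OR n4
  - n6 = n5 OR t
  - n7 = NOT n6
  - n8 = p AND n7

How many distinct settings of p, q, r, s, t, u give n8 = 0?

n8 = p AND n7 must be 0, so at least one of p, n7 is 0.
Enumerating the 64 input combinations, 63 give n8 = 0 and 1 give n8 = 1.

63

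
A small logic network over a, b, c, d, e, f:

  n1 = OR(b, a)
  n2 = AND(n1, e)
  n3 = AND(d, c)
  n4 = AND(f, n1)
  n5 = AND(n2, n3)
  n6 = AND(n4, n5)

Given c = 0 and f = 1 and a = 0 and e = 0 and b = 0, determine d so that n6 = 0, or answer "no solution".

d=0

Check with c = 0 and f = 1 and a = 0 and e = 0 and b = 0 and d=0:
n1 = OR(b, a) = OR(0, 0) = 0
n2 = AND(n1, e) = AND(0, 0) = 0
n3 = AND(d, c) = AND(0, 0) = 0
n4 = AND(f, n1) = AND(1, 0) = 0
n5 = AND(n2, n3) = AND(0, 0) = 0
n6 = AND(n4, n5) = AND(0, 0) = 0
So n6 = 0.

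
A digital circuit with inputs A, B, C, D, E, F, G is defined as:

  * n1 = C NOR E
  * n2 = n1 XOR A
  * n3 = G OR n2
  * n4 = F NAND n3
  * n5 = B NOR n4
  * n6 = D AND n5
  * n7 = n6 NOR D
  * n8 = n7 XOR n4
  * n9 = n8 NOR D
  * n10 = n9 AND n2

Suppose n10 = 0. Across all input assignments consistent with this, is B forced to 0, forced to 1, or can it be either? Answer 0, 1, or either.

either

Both values of B occur among assignments with n10 = 0:
  B=0: A=0, B=0, C=0, D=0, E=0, F=1, G=0
  B=1: A=0, B=1, C=0, D=0, E=0, F=1, G=0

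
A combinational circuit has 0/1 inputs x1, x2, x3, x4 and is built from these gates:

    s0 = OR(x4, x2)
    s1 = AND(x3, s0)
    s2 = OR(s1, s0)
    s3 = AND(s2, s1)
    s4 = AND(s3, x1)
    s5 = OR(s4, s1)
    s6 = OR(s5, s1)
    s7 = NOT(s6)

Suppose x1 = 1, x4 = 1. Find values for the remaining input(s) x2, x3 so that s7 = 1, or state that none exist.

Check with x1 = 1, x4 = 1 and x2=0, x3=0:
s0 = OR(x4, x2) = OR(1, 0) = 1
s1 = AND(x3, s0) = AND(0, 1) = 0
s2 = OR(s1, s0) = OR(0, 1) = 1
s3 = AND(s2, s1) = AND(1, 0) = 0
s4 = AND(s3, x1) = AND(0, 1) = 0
s5 = OR(s4, s1) = OR(0, 0) = 0
s6 = OR(s5, s1) = OR(0, 0) = 0
s7 = NOT(s6) = NOT 0 = 1
So s7 = 1.

x2=0 x3=0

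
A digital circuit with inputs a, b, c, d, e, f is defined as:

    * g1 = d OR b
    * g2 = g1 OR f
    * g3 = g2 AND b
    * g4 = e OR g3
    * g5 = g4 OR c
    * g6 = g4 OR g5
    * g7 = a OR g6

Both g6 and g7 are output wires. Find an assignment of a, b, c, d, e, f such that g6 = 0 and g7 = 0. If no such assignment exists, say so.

a=0, b=0, c=0, d=1, e=0, f=1

Check with a=0, b=0, c=0, d=1, e=0, f=1:
g1 = d OR b = 1 OR 0 = 1
g2 = g1 OR f = 1 OR 1 = 1
g3 = g2 AND b = 1 AND 0 = 0
g4 = e OR g3 = 0 OR 0 = 0
g5 = g4 OR c = 0 OR 0 = 0
g6 = g4 OR g5 = 0 OR 0 = 0
g7 = a OR g6 = 0 OR 0 = 0
So g6 = 0 and g7 = 0.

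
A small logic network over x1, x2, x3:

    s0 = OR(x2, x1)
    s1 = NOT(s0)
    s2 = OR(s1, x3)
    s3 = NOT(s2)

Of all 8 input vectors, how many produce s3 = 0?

5

s3 = NOT(s2) must be 0, so s2 = 1.
s2 = OR(s1, x3) must be 1, so at least one of s1, x3 is 1.
Enumerating the 8 input combinations, 5 give s3 = 0 and 3 give s3 = 1.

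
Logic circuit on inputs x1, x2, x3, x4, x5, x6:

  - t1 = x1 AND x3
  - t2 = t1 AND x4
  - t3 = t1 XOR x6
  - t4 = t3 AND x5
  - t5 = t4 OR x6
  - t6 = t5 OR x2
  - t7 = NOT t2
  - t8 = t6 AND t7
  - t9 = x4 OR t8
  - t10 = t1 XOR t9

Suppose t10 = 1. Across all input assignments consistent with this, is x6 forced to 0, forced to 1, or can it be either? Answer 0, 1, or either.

either

Both values of x6 occur among assignments with t10 = 1:
  x6=0: x1=0, x2=0, x3=0, x4=1, x5=0, x6=0
  x6=1: x1=0, x2=0, x3=0, x4=0, x5=0, x6=1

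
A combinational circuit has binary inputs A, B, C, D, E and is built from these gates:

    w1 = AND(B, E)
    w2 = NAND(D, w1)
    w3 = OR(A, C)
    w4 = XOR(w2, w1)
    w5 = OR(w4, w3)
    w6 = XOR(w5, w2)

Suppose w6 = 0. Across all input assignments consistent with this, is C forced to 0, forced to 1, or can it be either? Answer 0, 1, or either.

Both values of C occur among assignments with w6 = 0:
  C=0: A=0, B=0, C=0, D=0, E=0
  C=1: A=0, B=0, C=1, D=0, E=0

either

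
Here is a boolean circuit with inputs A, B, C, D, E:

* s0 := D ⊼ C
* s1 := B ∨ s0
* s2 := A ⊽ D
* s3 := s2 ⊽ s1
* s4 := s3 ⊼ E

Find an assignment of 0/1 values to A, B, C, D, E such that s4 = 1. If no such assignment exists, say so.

s4 = s3 ⊼ E must be 1, so at least one of s3, E is 0.
Check with A=0, B=0, C=0, D=0, E=1:
s0 = D ⊼ C = 0 ⊼ 0 = 1
s1 = B ∨ s0 = 0 ∨ 1 = 1
s2 = A ⊽ D = 0 ⊽ 0 = 1
s3 = s2 ⊽ s1 = 1 ⊽ 1 = 0
s4 = s3 ⊼ E = 0 ⊼ 1 = 1
So s4 = 1 as required.

A=0, B=0, C=0, D=0, E=1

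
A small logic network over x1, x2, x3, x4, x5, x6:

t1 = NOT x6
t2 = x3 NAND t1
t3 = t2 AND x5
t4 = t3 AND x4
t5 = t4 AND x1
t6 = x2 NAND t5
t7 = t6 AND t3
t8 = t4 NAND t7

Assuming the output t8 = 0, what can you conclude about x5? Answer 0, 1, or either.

t8 = t4 NAND t7 must be 0, so both t4 = 1 and t7 = 1.
t4 = t3 AND x4 must be 1, so both t3 = 1 and x4 = 1.
t7 = t6 AND t3 must be 1, so both t6 = 1 and t3 = 1.
Every assignment with t8 = 0 has x5 = 1; there are 9 such assignment(s).

1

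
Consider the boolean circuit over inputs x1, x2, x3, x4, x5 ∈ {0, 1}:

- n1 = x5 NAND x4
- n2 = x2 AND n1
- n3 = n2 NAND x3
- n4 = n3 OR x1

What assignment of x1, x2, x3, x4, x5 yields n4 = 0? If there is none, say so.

x1=0, x2=1, x3=1, x4=0, x5=1

n4 = n3 OR x1 must be 0, so both n3 = 0 and x1 = 0.
n3 = n2 NAND x3 must be 0, so both n2 = 1 and x3 = 1.
Check with x1=0, x2=1, x3=1, x4=0, x5=1:
n1 = x5 NAND x4 = 1 NAND 0 = 1
n2 = x2 AND n1 = 1 AND 1 = 1
n3 = n2 NAND x3 = 1 NAND 1 = 0
n4 = n3 OR x1 = 0 OR 0 = 0
So n4 = 0 as required.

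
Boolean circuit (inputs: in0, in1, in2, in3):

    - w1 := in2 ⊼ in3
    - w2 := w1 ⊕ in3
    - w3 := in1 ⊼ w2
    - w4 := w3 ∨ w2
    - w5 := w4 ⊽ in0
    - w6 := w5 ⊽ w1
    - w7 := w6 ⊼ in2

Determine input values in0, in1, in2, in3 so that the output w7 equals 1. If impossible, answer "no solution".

Check with in0=1, in1=0, in2=1, in3=0:
w1 = in2 ⊼ in3 = 1 ⊼ 0 = 1
w2 = w1 ⊕ in3 = 1 ⊕ 0 = 1
w3 = in1 ⊼ w2 = 0 ⊼ 1 = 1
w4 = w3 ∨ w2 = 1 ∨ 1 = 1
w5 = w4 ⊽ in0 = 1 ⊽ 1 = 0
w6 = w5 ⊽ w1 = 0 ⊽ 1 = 0
w7 = w6 ⊼ in2 = 0 ⊼ 1 = 1
So w7 = 1 as required.

in0=1, in1=0, in2=1, in3=0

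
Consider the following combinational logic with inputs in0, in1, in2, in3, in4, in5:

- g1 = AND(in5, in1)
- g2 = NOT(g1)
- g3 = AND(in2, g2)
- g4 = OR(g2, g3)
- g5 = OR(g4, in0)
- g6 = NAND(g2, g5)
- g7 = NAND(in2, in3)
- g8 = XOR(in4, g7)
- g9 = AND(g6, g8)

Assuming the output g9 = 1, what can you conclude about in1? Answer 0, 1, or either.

g9 = AND(g6, g8) must be 1, so both g6 = 1 and g8 = 1.
g6 = NAND(g2, g5) must be 1, so at least one of g2, g5 is 0.
g8 = XOR(in4, g7) must be 1, so in4 and g7 differ.
Every assignment with g9 = 1 has in1 = 1; there are 8 such assignment(s).

1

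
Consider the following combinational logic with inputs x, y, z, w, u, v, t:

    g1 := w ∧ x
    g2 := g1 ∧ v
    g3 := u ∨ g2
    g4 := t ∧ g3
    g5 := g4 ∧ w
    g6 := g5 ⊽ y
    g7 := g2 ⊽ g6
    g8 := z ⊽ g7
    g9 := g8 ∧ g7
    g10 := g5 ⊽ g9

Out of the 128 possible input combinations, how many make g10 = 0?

g10 = g5 ⊽ g9 must be 0, so at least one of g5, g9 is 1.
Enumerating the 128 input combinations, 20 give g10 = 0 and 108 give g10 = 1.

20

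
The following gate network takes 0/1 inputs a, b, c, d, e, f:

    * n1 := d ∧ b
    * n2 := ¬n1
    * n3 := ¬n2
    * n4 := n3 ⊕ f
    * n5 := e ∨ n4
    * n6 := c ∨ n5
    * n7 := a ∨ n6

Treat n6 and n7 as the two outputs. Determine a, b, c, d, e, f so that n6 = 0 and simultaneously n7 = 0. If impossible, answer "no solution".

a=0, b=0, c=0, d=1, e=0, f=0

Check with a=0, b=0, c=0, d=1, e=0, f=0:
n1 = d ∧ b = 1 ∧ 0 = 0
n2 = ¬n1 = ¬0 = 1
n3 = ¬n2 = ¬1 = 0
n4 = n3 ⊕ f = 0 ⊕ 0 = 0
n5 = e ∨ n4 = 0 ∨ 0 = 0
n6 = c ∨ n5 = 0 ∨ 0 = 0
n7 = a ∨ n6 = 0 ∨ 0 = 0
So n6 = 0 and n7 = 0.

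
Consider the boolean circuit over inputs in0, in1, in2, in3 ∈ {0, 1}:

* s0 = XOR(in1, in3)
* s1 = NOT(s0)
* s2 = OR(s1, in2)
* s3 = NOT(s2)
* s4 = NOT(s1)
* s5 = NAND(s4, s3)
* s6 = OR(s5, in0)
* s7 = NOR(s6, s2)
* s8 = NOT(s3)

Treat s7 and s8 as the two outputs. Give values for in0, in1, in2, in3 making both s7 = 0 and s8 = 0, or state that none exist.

Check with in0=1, in1=1, in2=0, in3=0:
s0 = XOR(in1, in3) = XOR(1, 0) = 1
s1 = NOT(s0) = NOT 1 = 0
s2 = OR(s1, in2) = OR(0, 0) = 0
s3 = NOT(s2) = NOT 0 = 1
s4 = NOT(s1) = NOT 0 = 1
s5 = NAND(s4, s3) = NAND(1, 1) = 0
s6 = OR(s5, in0) = OR(0, 1) = 1
s7 = NOR(s6, s2) = NOR(1, 0) = 0
s8 = NOT(s3) = NOT 1 = 0
So s7 = 0 and s8 = 0.

in0=1, in1=1, in2=0, in3=0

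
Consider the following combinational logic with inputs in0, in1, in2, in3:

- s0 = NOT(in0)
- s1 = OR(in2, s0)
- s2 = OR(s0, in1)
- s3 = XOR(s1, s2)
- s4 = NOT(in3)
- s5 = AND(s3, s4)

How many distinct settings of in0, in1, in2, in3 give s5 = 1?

2

s5 = AND(s3, s4) must be 1, so both s3 = 1 and s4 = 1.
s3 = XOR(s1, s2) must be 1, so s1 and s2 differ.
s4 = NOT(in3) must be 1, so in3 = 0.
Satisfying assignments:
  in0=1, in1=0, in2=1, in3=0
  in0=1, in1=1, in2=0, in3=0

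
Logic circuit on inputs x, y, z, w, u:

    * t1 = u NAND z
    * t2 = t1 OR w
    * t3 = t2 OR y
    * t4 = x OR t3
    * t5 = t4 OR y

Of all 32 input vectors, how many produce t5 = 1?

31

t5 = t4 OR y must be 1, so at least one of t4, y is 1.
Enumerating the 32 input combinations, 31 give t5 = 1 and 1 give t5 = 0.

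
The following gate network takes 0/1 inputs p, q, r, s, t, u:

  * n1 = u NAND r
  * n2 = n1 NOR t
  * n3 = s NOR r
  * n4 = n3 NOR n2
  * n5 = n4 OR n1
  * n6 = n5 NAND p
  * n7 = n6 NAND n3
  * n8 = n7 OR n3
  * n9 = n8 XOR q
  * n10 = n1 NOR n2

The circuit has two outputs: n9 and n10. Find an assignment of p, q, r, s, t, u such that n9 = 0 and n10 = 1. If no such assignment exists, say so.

Check with p=0, q=1, r=1, s=0, t=1, u=1:
n1 = u NAND r = 1 NAND 1 = 0
n2 = n1 NOR t = 0 NOR 1 = 0
n3 = s NOR r = 0 NOR 1 = 0
n4 = n3 NOR n2 = 0 NOR 0 = 1
n5 = n4 OR n1 = 1 OR 0 = 1
n6 = n5 NAND p = 1 NAND 0 = 1
n7 = n6 NAND n3 = 1 NAND 0 = 1
n8 = n7 OR n3 = 1 OR 0 = 1
n9 = n8 XOR q = 1 XOR 1 = 0
n10 = n1 NOR n2 = 0 NOR 0 = 1
So n9 = 0 and n10 = 1.

p=0, q=1, r=1, s=0, t=1, u=1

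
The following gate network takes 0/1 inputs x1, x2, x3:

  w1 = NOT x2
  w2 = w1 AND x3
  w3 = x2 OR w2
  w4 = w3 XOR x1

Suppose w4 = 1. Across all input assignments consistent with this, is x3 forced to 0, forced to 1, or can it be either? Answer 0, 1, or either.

either

Both values of x3 occur among assignments with w4 = 1:
  x3=0: x1=0, x2=1, x3=0
  x3=1: x1=0, x2=0, x3=1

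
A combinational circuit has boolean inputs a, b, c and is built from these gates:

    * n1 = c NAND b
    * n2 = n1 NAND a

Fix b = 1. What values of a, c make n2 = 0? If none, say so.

Check with b = 1 and a=1, c=0:
n1 = c NAND b = 0 NAND 1 = 1
n2 = n1 NAND a = 1 NAND 1 = 0
So n2 = 0.

a=1 c=0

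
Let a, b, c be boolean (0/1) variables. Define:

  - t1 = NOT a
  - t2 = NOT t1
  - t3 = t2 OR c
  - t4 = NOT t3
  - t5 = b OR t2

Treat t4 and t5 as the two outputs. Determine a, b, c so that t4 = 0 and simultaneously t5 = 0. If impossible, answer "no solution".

a=0, b=0, c=1

Check with a=0, b=0, c=1:
t1 = NOT a = NOT 0 = 1
t2 = NOT t1 = NOT 1 = 0
t3 = t2 OR c = 0 OR 1 = 1
t4 = NOT t3 = NOT 1 = 0
t5 = b OR t2 = 0 OR 0 = 0
So t4 = 0 and t5 = 0.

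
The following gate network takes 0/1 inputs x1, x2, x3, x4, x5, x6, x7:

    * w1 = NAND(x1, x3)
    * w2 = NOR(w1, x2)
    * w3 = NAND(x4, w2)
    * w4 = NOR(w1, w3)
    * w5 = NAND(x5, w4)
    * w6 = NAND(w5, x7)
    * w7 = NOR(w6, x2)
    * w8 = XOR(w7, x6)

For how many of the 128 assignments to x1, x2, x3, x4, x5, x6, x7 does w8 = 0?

w8 = XOR(w7, x6) must be 0, so w7 and x6 are equal.
Enumerating the 128 input combinations, 64 give w8 = 0 and 64 give w8 = 1.

64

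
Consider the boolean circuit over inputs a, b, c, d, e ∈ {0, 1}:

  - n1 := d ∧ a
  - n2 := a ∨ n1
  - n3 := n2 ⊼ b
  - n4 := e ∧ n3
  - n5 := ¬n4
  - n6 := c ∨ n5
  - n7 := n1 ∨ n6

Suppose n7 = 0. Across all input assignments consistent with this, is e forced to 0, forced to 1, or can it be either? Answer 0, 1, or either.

n7 = n1 ∨ n6 must be 0, so both n1 = 0 and n6 = 0.
n1 = d ∧ a must be 0, so at least one of d, a is 0.
Every assignment with n7 = 0 has e = 1; there are 5 such assignment(s).

1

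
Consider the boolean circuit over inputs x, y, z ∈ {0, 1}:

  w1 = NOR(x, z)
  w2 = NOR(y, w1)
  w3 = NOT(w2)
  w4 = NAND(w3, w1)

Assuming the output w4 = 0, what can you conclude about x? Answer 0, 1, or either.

w4 = NAND(w3, w1) must be 0, so both w3 = 1 and w1 = 1.
w3 = NOT(w2) must be 1, so w2 = 0.
w1 = NOR(x, z) must be 1, so both x = 0 and z = 0.
Every assignment with w4 = 0 has x = 0; there are 2 such assignment(s).
  x=0, y=0, z=0
  x=0, y=1, z=0

0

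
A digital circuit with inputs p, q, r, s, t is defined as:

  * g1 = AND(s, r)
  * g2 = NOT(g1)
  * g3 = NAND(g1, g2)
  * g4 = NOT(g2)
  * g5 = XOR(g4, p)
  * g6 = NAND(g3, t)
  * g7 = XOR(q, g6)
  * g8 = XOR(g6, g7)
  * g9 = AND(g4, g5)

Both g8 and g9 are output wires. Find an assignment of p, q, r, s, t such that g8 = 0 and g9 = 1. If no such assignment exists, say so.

Check with p=0 q=0 r=1 s=1 t=0:
g1 = AND(s, r) = AND(1, 1) = 1
g2 = NOT(g1) = NOT 1 = 0
g3 = NAND(g1, g2) = NAND(1, 0) = 1
g4 = NOT(g2) = NOT 0 = 1
g5 = XOR(g4, p) = XOR(1, 0) = 1
g6 = NAND(g3, t) = NAND(1, 0) = 1
g7 = XOR(q, g6) = XOR(0, 1) = 1
g8 = XOR(g6, g7) = XOR(1, 1) = 0
g9 = AND(g4, g5) = AND(1, 1) = 1
So g8 = 0 and g9 = 1.

p=0 q=0 r=1 s=1 t=0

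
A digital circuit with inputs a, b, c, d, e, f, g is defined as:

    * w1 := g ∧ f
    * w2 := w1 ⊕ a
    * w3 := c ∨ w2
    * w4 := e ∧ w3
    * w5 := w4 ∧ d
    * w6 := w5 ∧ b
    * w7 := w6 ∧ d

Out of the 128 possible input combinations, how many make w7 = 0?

116

w7 = w6 ∧ d must be 0, so at least one of w6, d is 0.
Enumerating the 128 input combinations, 116 give w7 = 0 and 12 give w7 = 1.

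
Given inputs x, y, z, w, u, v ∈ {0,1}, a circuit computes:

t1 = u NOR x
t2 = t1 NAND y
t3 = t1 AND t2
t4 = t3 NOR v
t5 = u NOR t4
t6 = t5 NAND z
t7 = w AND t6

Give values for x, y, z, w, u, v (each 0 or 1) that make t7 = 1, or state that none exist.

t7 = w AND t6 must be 1, so both w = 1 and t6 = 1.
t6 = t5 NAND z must be 1, so at least one of t5, z is 0.
Check with x=1 y=0 z=0 w=1 u=1 v=0:
t1 = u NOR x = 1 NOR 1 = 0
t2 = t1 NAND y = 0 NAND 0 = 1
t3 = t1 AND t2 = 0 AND 1 = 0
t4 = t3 NOR v = 0 NOR 0 = 1
t5 = u NOR t4 = 1 NOR 1 = 0
t6 = t5 NAND z = 0 NAND 0 = 1
t7 = w AND t6 = 1 AND 1 = 1
So t7 = 1 as required.

x=1 y=0 z=0 w=1 u=1 v=0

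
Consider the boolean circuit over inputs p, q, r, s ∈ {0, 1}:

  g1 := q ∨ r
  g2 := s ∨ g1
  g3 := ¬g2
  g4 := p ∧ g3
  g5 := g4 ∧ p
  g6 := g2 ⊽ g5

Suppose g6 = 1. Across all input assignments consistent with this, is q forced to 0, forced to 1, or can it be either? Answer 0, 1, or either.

g6 = g2 ⊽ g5 must be 1, so both g2 = 0 and g5 = 0.
g2 = s ∨ g1 must be 0, so both s = 0 and g1 = 0.
Every assignment with g6 = 1 has q = 0; there are 1 such assignment(s).
  p=0, q=0, r=0, s=0

0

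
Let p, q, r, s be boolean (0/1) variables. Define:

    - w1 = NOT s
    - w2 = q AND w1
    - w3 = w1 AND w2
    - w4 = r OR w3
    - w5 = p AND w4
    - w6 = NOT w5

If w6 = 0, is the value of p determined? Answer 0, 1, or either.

1

w6 = NOT w5 must be 0, so w5 = 1.
w5 = p AND w4 must be 1, so both p = 1 and w4 = 1.
w4 = r OR w3 must be 1, so at least one of r, w3 is 1.
Every assignment with w6 = 0 has p = 1; there are 5 such assignment(s).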